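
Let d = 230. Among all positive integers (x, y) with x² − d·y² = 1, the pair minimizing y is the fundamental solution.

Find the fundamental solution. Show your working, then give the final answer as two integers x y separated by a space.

91 6

[15; 6,30] for √230; ℓ=2 ⇒ convergent index 1
a_0=15:  p_0=15·1+0=15,  q_0=15·0+1=1
a_1=6:  p_1=6·15+1=91,  q_1=6·1+0=6
→ (91, 6).  Check: 91²=8281, 230·6²=8280, difference 1.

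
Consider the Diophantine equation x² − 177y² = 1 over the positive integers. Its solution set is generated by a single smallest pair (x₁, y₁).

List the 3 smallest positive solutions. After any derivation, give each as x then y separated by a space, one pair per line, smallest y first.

62423 4692
7793261857 585777432
972957569736599 73131969270780

√177 → a₀=13, period (3,3,2,8,2,3,3,26); ℓ=8 even so k=7
step 0: (13, 1)  from 13·(1,0) + (0,1)
step 1: (40, 3)  from 3·(13,1) + (1,0)
step 2: (133, 10)  from 3·(40,3) + (13,1)
step 3: (306, 23)  from 2·(133,10) + (40,3)
…
step 6: (18985, 1427)  from 3·(5468,411) + (2581,194)
step 7: (62423, 4692)  from 3·(18985,1427) + (5468,411)
fundamental: x₁=62423, y₁=4692  (since 3896630929 − 177·22014864 = 1)
k=2:  x_2 = 62423·62423+177·4692·4692 = 7793261857,  y_2 = 62423·4692+4692·62423 = 585777432
k=3:  x_3 = 62423·7793261857+177·4692·585777432 = 972957569736599,  y_3 = 62423·585777432+4692·7793261857 = 73131969270780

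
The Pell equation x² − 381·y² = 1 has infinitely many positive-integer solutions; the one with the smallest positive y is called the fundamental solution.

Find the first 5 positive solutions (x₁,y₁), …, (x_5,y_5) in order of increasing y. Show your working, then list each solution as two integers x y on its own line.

[19; 1,1,12,1,1,38] for √381; ℓ=6 ⇒ convergent index 5
step 0: (19, 1)  from 19·(1,0) + (0,1)
step 1: (20, 1)  from 1·(19,1) + (1,0)
step 2: (39, 2)  from 1·(20,1) + (19,1)
step 3: (488, 25)  from 12·(39,2) + (20,1)
step 4: (527, 27)  from 1·(488,25) + (39,2)
step 5: (1015, 52)  from 1·(527,27) + (488,25)
fundamental: x₁=1015, y₁=52  (since 1030225 − 381·2704 = 1)
k=2:  x_2 = 1015·1015+381·52·52 = 2060449,  y_2 = 1015·52+52·1015 = 105560
k=3:  x_3 = 1015·2060449+381·52·105560 = 4182710455,  y_3 = 1015·105560+52·2060449 = 214286748
k=4:  x_4 = 1015·4182710455+381·52·214286748 = 8490900163201,  y_4 = 1015·214286748+52·4182710455 = 435001992880
k=5:  x_5 = 1015·8490900163201+381·52·435001992880 = 17236523148587575,  y_5 = 1015·435001992880+52·8490900163201 = 883053831259652

1015 52
2060449 105560
4182710455 214286748
8490900163201 435001992880
17236523148587575 883053831259652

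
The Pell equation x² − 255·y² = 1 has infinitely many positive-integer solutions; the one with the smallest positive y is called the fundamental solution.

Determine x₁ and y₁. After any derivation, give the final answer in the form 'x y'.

√255 = [15; 1,30, …], period ℓ=2 (even) → k=1
k=0  a_k=15  p_k/q_k = 15/1
k=1  a_k=1  p_k/q_k = 16/1
→ (16, 1).  Check: 16²=256, 255·1²=255, difference 1.

16 1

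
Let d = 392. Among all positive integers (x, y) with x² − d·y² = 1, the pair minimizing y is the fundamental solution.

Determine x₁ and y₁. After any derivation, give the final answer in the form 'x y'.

99 5

[19; 1,3,1,38] for √392; ℓ=4 ⇒ convergent index 3
step 0: (19, 1)  from 19·(1,0) + (0,1)
…
step 2: (79, 4)  from 3·(20,1) + (19,1)
step 3: (99, 5)  from 1·(79,4) + (20,1)
fundamental: x₁=99, y₁=5  (since 9801 − 392·25 = 1)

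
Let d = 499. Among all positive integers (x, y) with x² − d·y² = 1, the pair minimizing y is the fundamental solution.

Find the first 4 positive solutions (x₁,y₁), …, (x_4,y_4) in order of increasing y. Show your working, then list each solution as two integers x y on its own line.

4490 201
40320199 1804980
362075382530 16208720199
3251436894799201 145554305582040

√499 = [22; 2,1,21,1,2,44, …], period ℓ=6 (even) → k=5
a_0=22:  p_0=22·1+0=22,  q_0=22·0+1=1
…
a_2=1:  p_2=1·45+22=67,  q_2=1·2+1=3
…
a_4=1:  p_4=1·1452+67=1519,  q_4=1·65+3=68
a_5=2:  p_5=2·1519+1452=4490,  q_5=2·68+65=201
→ (4490, 201).  Check: 4490²=20160100, 499·201²=20160099, difference 1.
n=2: (4490,201)∘(4490,201) = (4490·4490+499·201·201, 4490·201+201·4490) = (40320199,1804980)
n=3: (40320199,1804980)∘(4490,201) = (4490·40320199+499·201·1804980, 4490·1804980+201·40320199) = (362075382530,16208720199)
n=4: (362075382530,16208720199)∘(4490,201) = (4490·362075382530+499·201·16208720199, 4490·16208720199+201·362075382530) = (3251436894799201,145554305582040)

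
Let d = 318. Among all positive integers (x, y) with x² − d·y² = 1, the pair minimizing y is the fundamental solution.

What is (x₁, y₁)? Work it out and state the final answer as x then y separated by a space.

107 6

[17; 1,4,1,34] for √318; ℓ=4 ⇒ convergent index 3
k=0  a_k=17  p_k/q_k = 17/1
…
k=2  a_k=4  p_k/q_k = 89/5
k=3  a_k=1  p_k/q_k = 107/6
→ (107, 6).  Check: 107²=11449, 318·6²=11448, difference 1.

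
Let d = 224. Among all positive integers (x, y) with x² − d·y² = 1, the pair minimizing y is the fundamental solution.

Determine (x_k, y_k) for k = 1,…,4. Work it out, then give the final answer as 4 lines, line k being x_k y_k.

15 1
449 30
13455 899
403201 26940

[14; 1,28] for √224; ℓ=2 ⇒ convergent index 1
i=0: a=14 ⇒ p=14, q=1
i=1: a=1 ⇒ p=15, q=1
(x₁, y₁) = (15, 1);  15² − 224·1² = 1 ✓
(15+1√224)^2 = 449 + 30√224
(15+1√224)^3 = 13455 + 899√224
(15+1√224)^4 = 403201 + 26940√224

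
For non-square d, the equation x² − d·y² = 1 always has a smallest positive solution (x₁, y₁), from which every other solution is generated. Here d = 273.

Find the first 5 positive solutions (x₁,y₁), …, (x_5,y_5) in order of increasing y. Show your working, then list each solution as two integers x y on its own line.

727 44
1057057 63976
1536960151 93021060
2234739002497 135252557264
3249308972670487 196657125240796

d=273: √d = [16; 1,1,10,1,1,32] (ℓ=6, even), read p_5/q_5
step 0: (16, 1)  from 16·(1,0) + (0,1)
step 1: (17, 1)  from 1·(16,1) + (1,0)
…
step 3: (347, 21)  from 10·(33,2) + (17,1)
step 4: (380, 23)  from 1·(347,21) + (33,2)
step 5: (727, 44)  from 1·(380,23) + (347,21)
(x₁, y₁) = (727, 44);  727² − 273·44² = 1 ✓
n=2: (727,44)∘(727,44) = (727·727+273·44·44, 727·44+44·727) = (1057057,63976)
n=3: (1057057,63976)∘(727,44) = (727·1057057+273·44·63976, 727·63976+44·1057057) = (1536960151,93021060)
n=4: (1536960151,93021060)∘(727,44) = (727·1536960151+273·44·93021060, 727·93021060+44·1536960151) = (2234739002497,135252557264)
n=5: (2234739002497,135252557264)∘(727,44) = (727·2234739002497+273·44·135252557264, 727·135252557264+44·2234739002497) = (3249308972670487,196657125240796)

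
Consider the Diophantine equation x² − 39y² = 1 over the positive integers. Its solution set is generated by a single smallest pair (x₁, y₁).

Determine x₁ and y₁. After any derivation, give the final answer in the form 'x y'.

d=39: √d = [6; 4,12] (ℓ=2, even), read p_1/q_1
step 0: (6, 1)  from 6·(1,0) + (0,1)
step 1: (25, 4)  from 4·(6,1) + (1,0)
fundamental: x₁=25, y₁=4  (since 625 − 39·16 = 1)

25 4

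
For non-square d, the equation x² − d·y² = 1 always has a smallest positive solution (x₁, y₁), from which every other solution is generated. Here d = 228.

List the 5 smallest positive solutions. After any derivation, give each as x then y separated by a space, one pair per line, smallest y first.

√228 → a₀=15, period (10,30); ℓ=2 even so k=1
k=0  a_k=15  p_k/q_k = 15/1
k=1  a_k=10  p_k/q_k = 151/10
fundamental: x₁=151, y₁=10  (since 22801 − 228·100 = 1)
(x_2, y_2) = (151·151 + 228·10·10, 151·10 + 10·151) = (45601, 3020)
(x_3, y_3) = (151·45601 + 228·10·3020, 151·3020 + 10·45601) = (13771351, 912030)
(x_4, y_4) = (151·13771351 + 228·10·912030, 151·912030 + 10·13771351) = (4158902401, 275430040)
(x_5, y_5) = (151·4158902401 + 228·10·275430040, 151·275430040 + 10·4158902401) = (1255974753751, 83178960050)

151 10
45601 3020
13771351 912030
4158902401 275430040
1255974753751 83178960050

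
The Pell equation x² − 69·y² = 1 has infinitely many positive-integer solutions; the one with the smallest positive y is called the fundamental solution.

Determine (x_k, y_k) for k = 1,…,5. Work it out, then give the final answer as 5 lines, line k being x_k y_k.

7775 936
120901249 14554800
1880014414175 226327139064
29234224019520001 3519386997890400
454592181623521601375 54726467590868580936

d=69: √d = [8; 3,3,1,4,1,3,3,16] (ℓ=8, even), read p_7/q_7
a_0=8:  p_0=8·1+0=8,  q_0=8·0+1=1
…
a_4=4:  p_4=4·108+83=515,  q_4=4·13+10=62
…
a_6=3:  p_6=3·623+515=2384,  q_6=3·75+62=287
a_7=3:  p_7=3·2384+623=7775,  q_7=3·287+75=936
(x₁, y₁) = (7775, 936);  7775² − 69·936² = 1 ✓
(7775+936√69)^2 = 120901249 + 14554800√69
(7775+936√69)^3 = 1880014414175 + 226327139064√69
(7775+936√69)^4 = 29234224019520001 + 3519386997890400√69
(7775+936√69)^5 = 454592181623521601375 + 54726467590868580936√69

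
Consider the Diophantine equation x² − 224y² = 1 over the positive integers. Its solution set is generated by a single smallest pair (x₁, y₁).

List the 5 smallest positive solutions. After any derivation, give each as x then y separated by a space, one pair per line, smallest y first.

d=224: √d = [14; 1,28] (ℓ=2, even), read p_1/q_1
i=0: a=14 ⇒ p=14, q=1
i=1: a=1 ⇒ p=15, q=1
(x₁, y₁) = (15, 1);  15² − 224·1² = 1 ✓
(15+1√224)^2 = 449 + 30√224
(15+1√224)^3 = 13455 + 899√224
(15+1√224)^4 = 403201 + 26940√224
(15+1√224)^5 = 12082575 + 807301√224

15 1
449 30
13455 899
403201 26940
12082575 807301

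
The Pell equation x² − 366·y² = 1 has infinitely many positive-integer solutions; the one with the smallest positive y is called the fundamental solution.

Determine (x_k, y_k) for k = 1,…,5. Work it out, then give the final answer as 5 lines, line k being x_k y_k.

√366 = [19; 7,1,1,1,2,12,2,1,1,1,7,38, …], period ℓ=12 (even) → k=11
k=0  a_k=19  p_k/q_k = 19/1
k=1  a_k=7  p_k/q_k = 134/7
…
k=5  a_k=2  p_k/q_k = 1167/61
…
k=7  a_k=2  p_k/q_k = 30055/1571
…
k=10  a_k=1  p_k/q_k = 119053/6223
k=11  a_k=7  p_k/q_k = 907925/47458
fundamental: x₁=907925, y₁=47458  (since 824327805625 − 366·2252261764 = 1)
k=2:  x_2 = 907925·907925+366·47458·47458 = 1648655611249,  y_2 = 907925·47458+47458·907925 = 86176609300
k=3:  x_3 = 907925·1648655611249+366·47458·86176609300 = 2993711291685588725,  y_3 = 907925·86176609300+47458·1648655611249 = 156483795997357542
k=4:  x_4 = 907925·2993711291685588725+366·47458·156483795997357542 = 5436130649005627630680001,  y_4 = 907925·156483795997357542+47458·2993711291685588725 = 284151100961715516031400
k=5:  x_5 = 907925·5436130649005627630680001+366·47458·284151100961715516031400 = 9871197838993875221878594227125,  y_5 = 907925·284151100961715516031400+47458·5436130649005627630680001 = 515975776681174635989620332458

907925 47458
1648655611249 86176609300
2993711291685588725 156483795997357542
5436130649005627630680001 284151100961715516031400
9871197838993875221878594227125 515975776681174635989620332458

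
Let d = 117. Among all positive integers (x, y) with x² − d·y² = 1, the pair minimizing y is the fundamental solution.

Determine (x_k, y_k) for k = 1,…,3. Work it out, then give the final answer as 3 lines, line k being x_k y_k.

649 60
842401 77880
1093435849 101088180

[10; 1,4,2,4,1,20] for √117; ℓ=6 ⇒ convergent index 5
k=0  a_k=10  p_k/q_k = 10/1
k=1  a_k=1  p_k/q_k = 11/1
k=2  a_k=4  p_k/q_k = 54/5
k=3  a_k=2  p_k/q_k = 119/11
k=4  a_k=4  p_k/q_k = 530/49
k=5  a_k=1  p_k/q_k = 649/60
(x₁, y₁) = (649, 60);  649² − 117·60² = 1 ✓
n=2: (649,60)∘(649,60) = (649·649+117·60·60, 649·60+60·649) = (842401,77880)
n=3: (842401,77880)∘(649,60) = (649·842401+117·60·77880, 649·77880+60·842401) = (1093435849,101088180)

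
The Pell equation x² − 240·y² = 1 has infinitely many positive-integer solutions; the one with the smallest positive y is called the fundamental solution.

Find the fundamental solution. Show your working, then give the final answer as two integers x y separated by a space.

31 2

√240 → a₀=15, period (2,30); ℓ=2 even so k=1
a_0=15:  p_0=15·1+0=15,  q_0=15·0+1=1
a_1=2:  p_1=2·15+1=31,  q_1=2·1+0=2
(x₁, y₁) = (31, 2);  31² − 240·2² = 1 ✓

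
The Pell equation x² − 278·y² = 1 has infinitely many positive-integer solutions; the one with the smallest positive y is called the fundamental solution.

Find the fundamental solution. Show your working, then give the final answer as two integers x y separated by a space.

d=278: √d = [16; 1,2,16,2,1,32] (ℓ=6, even), read p_5/q_5
a_0=16:  p_0=16·1+0=16,  q_0=16·0+1=1
a_1=1:  p_1=1·16+1=17,  q_1=1·1+0=1
…
a_3=16:  p_3=16·50+17=817,  q_3=16·3+1=49
a_4=2:  p_4=2·817+50=1684,  q_4=2·49+3=101
a_5=1:  p_5=1·1684+817=2501,  q_5=1·101+49=150
→ (2501, 150).  Check: 2501²=6255001, 278·150²=6255000, difference 1.

2501 150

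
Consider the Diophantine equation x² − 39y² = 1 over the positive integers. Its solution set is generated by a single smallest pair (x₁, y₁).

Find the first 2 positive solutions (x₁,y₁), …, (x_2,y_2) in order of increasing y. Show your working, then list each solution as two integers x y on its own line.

25 4
1249 200

√39 → a₀=6, period (4,12); ℓ=2 even so k=1
step 0: (6, 1)  from 6·(1,0) + (0,1)
step 1: (25, 4)  from 4·(6,1) + (1,0)
fundamental: x₁=25, y₁=4  (since 625 − 39·16 = 1)
(25+4√39)^2 = 1249 + 200√39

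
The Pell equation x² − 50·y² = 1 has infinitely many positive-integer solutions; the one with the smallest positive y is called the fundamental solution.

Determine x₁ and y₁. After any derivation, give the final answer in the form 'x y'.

99 14

√50 → a₀=7, period (14); ℓ=1 odd so k=1
a_0=7:  p_0=7·1+0=7,  q_0=7·0+1=1
a_1=14:  p_1=14·7+1=99,  q_1=14·1+0=14
fundamental: x₁=99, y₁=14  (since 9801 − 50·196 = 1)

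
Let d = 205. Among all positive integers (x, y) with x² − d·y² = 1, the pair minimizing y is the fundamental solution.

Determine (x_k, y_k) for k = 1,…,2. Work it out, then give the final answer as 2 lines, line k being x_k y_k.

39689 2772
3150433441 220035816

√205 = [14; 3,6,1,4,1,6,3,28, …], period ℓ=8 (even) → k=7
i=0: a=14 ⇒ p=14, q=1
i=1: a=3 ⇒ p=43, q=3
…
i=4: a=4 ⇒ p=1532, q=107
i=5: a=1 ⇒ p=1847, q=129
i=6: a=6 ⇒ p=12614, q=881
i=7: a=3 ⇒ p=39689, q=2772
(x₁, y₁) = (39689, 2772);  39689² − 205·2772² = 1 ✓
(x_2, y_2) = (39689·39689 + 205·2772·2772, 39689·2772 + 2772·39689) = (3150433441, 220035816)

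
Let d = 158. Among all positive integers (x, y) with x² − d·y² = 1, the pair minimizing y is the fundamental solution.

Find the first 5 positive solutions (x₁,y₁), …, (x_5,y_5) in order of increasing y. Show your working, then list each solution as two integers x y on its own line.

7743 616
119908097 9539376
1856896782399 147726776120
28755903452322817 2287696845454944
445313919005774361663 35427273200988486664

d=158: √d = [12; 1,1,3,12,3,1,1,24] (ℓ=8, even), read p_7/q_7
step 0: (12, 1)  from 12·(1,0) + (0,1)
…
step 3: (88, 7)  from 3·(25,2) + (13,1)
…
step 6: (4412, 351)  from 1·(3331,265) + (1081,86)
step 7: (7743, 616)  from 1·(4412,351) + (3331,265)
→ (7743, 616).  Check: 7743²=59954049, 158·616²=59954048, difference 1.
(x_2, y_2) = (7743·7743 + 158·616·616, 7743·616 + 616·7743) = (119908097, 9539376)
(x_3, y_3) = (7743·119908097 + 158·616·9539376, 7743·9539376 + 616·119908097) = (1856896782399, 147726776120)
(x_4, y_4) = (7743·1856896782399 + 158·616·147726776120, 7743·147726776120 + 616·1856896782399) = (28755903452322817, 2287696845454944)
(x_5, y_5) = (7743·28755903452322817 + 158·616·2287696845454944, 7743·2287696845454944 + 616·28755903452322817) = (445313919005774361663, 35427273200988486664)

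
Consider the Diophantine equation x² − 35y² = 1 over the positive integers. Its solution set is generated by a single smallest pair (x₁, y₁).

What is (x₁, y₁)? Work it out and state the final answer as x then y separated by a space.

d=35: √d = [5; 1,10] (ℓ=2, even), read p_1/q_1
a_0=5:  p_0=5·1+0=5,  q_0=5·0+1=1
a_1=1:  p_1=1·5+1=6,  q_1=1·1+0=1
(x₁, y₁) = (6, 1);  6² − 35·1² = 1 ✓

6 1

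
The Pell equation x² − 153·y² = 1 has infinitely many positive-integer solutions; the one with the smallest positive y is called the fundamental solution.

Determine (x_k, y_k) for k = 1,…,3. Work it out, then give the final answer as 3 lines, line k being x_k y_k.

[12; 2,1,2,2,2,1,2,24] for √153; ℓ=8 ⇒ convergent index 7
step 0: (12, 1)  from 12·(1,0) + (0,1)
…
step 3: (99, 8)  from 2·(37,3) + (25,2)
…
step 6: (804, 65)  from 1·(569,46) + (235,19)
step 7: (2177, 176)  from 2·(804,65) + (569,46)
fundamental: x₁=2177, y₁=176  (since 4739329 − 153·30976 = 1)
k=2:  x_2 = 2177·2177+153·176·176 = 9478657,  y_2 = 2177·176+176·2177 = 766304
k=3:  x_3 = 2177·9478657+153·176·766304 = 41270070401,  y_3 = 2177·766304+176·9478657 = 3336487440

2177 176
9478657 766304
41270070401 3336487440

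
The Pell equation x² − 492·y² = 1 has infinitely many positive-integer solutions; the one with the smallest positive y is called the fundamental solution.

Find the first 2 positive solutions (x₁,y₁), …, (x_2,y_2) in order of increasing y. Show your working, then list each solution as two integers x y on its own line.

29767 1342
1772148577 79894628

√492 → a₀=22, period (5,1,1,10,1,1,5,44); ℓ=8 even so k=7
a_0=22:  p_0=22·1+0=22,  q_0=22·0+1=1
a_1=5:  p_1=5·22+1=111,  q_1=5·1+0=5
a_2=1:  p_2=1·111+22=133,  q_2=1·5+1=6
a_3=1:  p_3=1·133+111=244,  q_3=1·6+5=11
a_4=10:  p_4=10·244+133=2573,  q_4=10·11+6=116
a_5=1:  p_5=1·2573+244=2817,  q_5=1·116+11=127
a_6=1:  p_6=1·2817+2573=5390,  q_6=1·127+116=243
a_7=5:  p_7=5·5390+2817=29767,  q_7=5·243+127=1342
(x₁, y₁) = (29767, 1342);  29767² − 492·1342² = 1 ✓
(29767+1342√492)^2 = 1772148577 + 79894628√492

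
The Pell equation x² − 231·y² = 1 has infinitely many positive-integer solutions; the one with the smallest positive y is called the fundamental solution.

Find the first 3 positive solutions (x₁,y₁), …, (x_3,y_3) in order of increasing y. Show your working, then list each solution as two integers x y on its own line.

√231 = [15; 5,30, …], period ℓ=2 (even) → k=1
i=0: a=15 ⇒ p=15, q=1
i=1: a=5 ⇒ p=76, q=5
fundamental: x₁=76, y₁=5  (since 5776 − 231·25 = 1)
(x_2, y_2) = (76·76 + 231·5·5, 76·5 + 5·76) = (11551, 760)
(x_3, y_3) = (76·11551 + 231·5·760, 76·760 + 5·11551) = (1755676, 115515)

76 5
11551 760
1755676 115515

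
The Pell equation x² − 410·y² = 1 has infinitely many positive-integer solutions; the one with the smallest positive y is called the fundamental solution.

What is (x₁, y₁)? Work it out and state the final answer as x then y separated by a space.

81 4

√410 = [20; 4,40, …], period ℓ=2 (even) → k=1
k=0  a_k=20  p_k/q_k = 20/1
k=1  a_k=4  p_k/q_k = 81/4
→ (81, 4).  Check: 81²=6561, 410·4²=6560, difference 1.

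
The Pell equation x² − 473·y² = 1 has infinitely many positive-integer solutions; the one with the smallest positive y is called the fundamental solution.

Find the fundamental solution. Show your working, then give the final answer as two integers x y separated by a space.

d=473: √d = [21; 1,2,1,42] (ℓ=4, even), read p_3/q_3
i=0: a=21 ⇒ p=21, q=1
…
i=2: a=2 ⇒ p=65, q=3
i=3: a=1 ⇒ p=87, q=4
(x₁, y₁) = (87, 4);  87² − 473·4² = 1 ✓

87 4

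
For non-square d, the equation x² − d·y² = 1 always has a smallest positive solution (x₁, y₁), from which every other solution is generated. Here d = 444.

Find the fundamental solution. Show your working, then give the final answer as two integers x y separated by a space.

295 14

√444 = [21; 14,42, …], period ℓ=2 (even) → k=1
i=0: a=21 ⇒ p=21, q=1
i=1: a=14 ⇒ p=295, q=14
(x₁, y₁) = (295, 14);  295² − 444·14² = 1 ✓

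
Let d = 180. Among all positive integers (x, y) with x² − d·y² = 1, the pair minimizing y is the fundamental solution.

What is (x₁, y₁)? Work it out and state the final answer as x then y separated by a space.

[13; 2,2,2,26] for √180; ℓ=4 ⇒ convergent index 3
step 0: (13, 1)  from 13·(1,0) + (0,1)
step 1: (27, 2)  from 2·(13,1) + (1,0)
step 2: (67, 5)  from 2·(27,2) + (13,1)
step 3: (161, 12)  from 2·(67,5) + (27,2)
(x₁, y₁) = (161, 12);  161² − 180·12² = 1 ✓

161 12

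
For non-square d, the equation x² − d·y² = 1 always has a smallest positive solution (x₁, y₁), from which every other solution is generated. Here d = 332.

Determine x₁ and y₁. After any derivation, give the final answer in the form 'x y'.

13447 738

d=332: √d = [18; 4,1,1,8,1,1,4,36] (ℓ=8, even), read p_7/q_7
step 0: (18, 1)  from 18·(1,0) + (0,1)
step 1: (73, 4)  from 4·(18,1) + (1,0)
…
step 6: (2970, 163)  from 1·(1567,86) + (1403,77)
step 7: (13447, 738)  from 4·(2970,163) + (1567,86)
→ (13447, 738).  Check: 13447²=180821809, 332·738²=180821808, difference 1.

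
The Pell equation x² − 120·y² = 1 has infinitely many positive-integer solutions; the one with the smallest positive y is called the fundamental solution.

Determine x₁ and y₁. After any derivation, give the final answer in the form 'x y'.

11 1

√120 = [10; 1,20, …], period ℓ=2 (even) → k=1
k=0  a_k=10  p_k/q_k = 10/1
k=1  a_k=1  p_k/q_k = 11/1
(x₁, y₁) = (11, 1);  11² − 120·1² = 1 ✓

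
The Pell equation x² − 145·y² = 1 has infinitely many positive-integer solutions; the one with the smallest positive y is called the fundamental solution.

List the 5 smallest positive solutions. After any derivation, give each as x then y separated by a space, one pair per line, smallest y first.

[12; 24] for √145; ℓ=1 ⇒ convergent index 1
a_0=12:  p_0=12·1+0=12,  q_0=12·0+1=1
a_1=24:  p_1=24·12+1=289,  q_1=24·1+0=24
fundamental: x₁=289, y₁=24  (since 83521 − 145·576 = 1)
(x_2, y_2) = (289·289 + 145·24·24, 289·24 + 24·289) = (167041, 13872)
(x_3, y_3) = (289·167041 + 145·24·13872, 289·13872 + 24·167041) = (96549409, 8017992)
(x_4, y_4) = (289·96549409 + 145·24·8017992, 289·8017992 + 24·96549409) = (55805391361, 4634385504)
(x_5, y_5) = (289·55805391361 + 145·24·4634385504, 289·4634385504 + 24·55805391361) = (32255419657249, 2678666803320)

289 24
167041 13872
96549409 8017992
55805391361 4634385504
32255419657249 2678666803320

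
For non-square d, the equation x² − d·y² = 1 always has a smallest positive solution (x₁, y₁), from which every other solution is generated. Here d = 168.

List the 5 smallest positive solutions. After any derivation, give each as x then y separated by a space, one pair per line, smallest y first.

13 1
337 26
8749 675
227137 17524
5896813 454949

√168 → a₀=12, period (1,24); ℓ=2 even so k=1
a_0=12:  p_0=12·1+0=12,  q_0=12·0+1=1
a_1=1:  p_1=1·12+1=13,  q_1=1·1+0=1
(x₁, y₁) = (13, 1);  13² − 168·1² = 1 ✓
k=2:  x_2 = 13·13+168·1·1 = 337,  y_2 = 13·1+1·13 = 26
k=3:  x_3 = 13·337+168·1·26 = 8749,  y_3 = 13·26+1·337 = 675
k=4:  x_4 = 13·8749+168·1·675 = 227137,  y_4 = 13·675+1·8749 = 17524
k=5:  x_5 = 13·227137+168·1·17524 = 5896813,  y_5 = 13·17524+1·227137 = 454949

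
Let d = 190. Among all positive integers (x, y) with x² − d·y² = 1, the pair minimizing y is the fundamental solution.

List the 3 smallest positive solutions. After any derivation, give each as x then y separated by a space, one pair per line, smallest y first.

[13; 1,3,1,1,1,…,3,1,26] for √190; ℓ=14 ⇒ convergent index 13
k=0  a_k=13  p_k/q_k = 13/1
…
k=2  a_k=3  p_k/q_k = 55/4
…
k=5  a_k=1  p_k/q_k = 193/14
…
k=11  a_k=1  p_k/q_k = 11234/815
k=12  a_k=3  p_k/q_k = 40787/2959
k=13  a_k=1  p_k/q_k = 52021/3774
fundamental: x₁=52021, y₁=3774  (since 2706184441 − 190·14243076 = 1)
n=2: (52021,3774)∘(52021,3774) = (52021·52021+190·3774·3774, 52021·3774+3774·52021) = (5412368881,392654508)
n=3: (5412368881,392654508)∘(52021,3774) = (52021·5412368881+190·3774·392654508, 52021·392654508+3774·5412368881) = (563113683064981,40852560317562)

52021 3774
5412368881 392654508
563113683064981 40852560317562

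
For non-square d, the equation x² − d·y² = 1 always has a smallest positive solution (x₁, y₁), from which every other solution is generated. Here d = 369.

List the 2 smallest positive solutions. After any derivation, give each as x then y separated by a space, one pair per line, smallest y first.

8396801 437120
141012534067201 7340819306240

√369 → a₀=19, period (4,1,3,2,7,4,7,2,3,1,4,38); ℓ=12 even so k=11
step 0: (19, 1)  from 19·(1,0) + (0,1)
step 1: (77, 4)  from 4·(19,1) + (1,0)
…
step 5: (6147, 320)  from 7·(826,43) + (365,19)
step 6: (25414, 1323)  from 4·(6147,320) + (826,43)
…
step 8: (393504, 20485)  from 2·(184045,9581) + (25414,1323)
…
step 10: (1758061, 91521)  from 1·(1364557,71036) + (393504,20485)
step 11: (8396801, 437120)  from 4·(1758061,91521) + (1364557,71036)
→ (8396801, 437120).  Check: 8396801²=70506267033601, 369·437120²=70506267033600, difference 1.
n=2: (8396801,437120)∘(8396801,437120) = (8396801·8396801+369·437120·437120, 8396801·437120+437120·8396801) = (141012534067201,7340819306240)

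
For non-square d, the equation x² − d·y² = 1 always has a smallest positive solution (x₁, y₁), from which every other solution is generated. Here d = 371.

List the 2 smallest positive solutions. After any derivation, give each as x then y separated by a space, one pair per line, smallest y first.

√371 → a₀=19, period (3,1,4,1,3,38); ℓ=6 even so k=5
i=0: a=19 ⇒ p=19, q=1
…
i=3: a=4 ⇒ p=366, q=19
i=4: a=1 ⇒ p=443, q=23
i=5: a=3 ⇒ p=1695, q=88
→ (1695, 88).  Check: 1695²=2873025, 371·88²=2873024, difference 1.
(x_2, y_2) = (1695·1695 + 371·88·88, 1695·88 + 88·1695) = (5746049, 298320)

1695 88
5746049 298320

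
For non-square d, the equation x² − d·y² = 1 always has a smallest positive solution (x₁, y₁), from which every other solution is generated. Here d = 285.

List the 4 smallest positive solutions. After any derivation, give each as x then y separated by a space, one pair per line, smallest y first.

2431 144
11819521 700128
57466508671 3404022192
279402153338881 16550355197376

[16; 1,7,2,7,1,32] for √285; ℓ=6 ⇒ convergent index 5
step 0: (16, 1)  from 16·(1,0) + (0,1)
…
step 4: (2144, 127)  from 7·(287,17) + (135,8)
step 5: (2431, 144)  from 1·(2144,127) + (287,17)
fundamental: x₁=2431, y₁=144  (since 5909761 − 285·20736 = 1)
(x_2, y_2) = (2431·2431 + 285·144·144, 2431·144 + 144·2431) = (11819521, 700128)
(x_3, y_3) = (2431·11819521 + 285·144·700128, 2431·700128 + 144·11819521) = (57466508671, 3404022192)
(x_4, y_4) = (2431·57466508671 + 285·144·3404022192, 2431·3404022192 + 144·57466508671) = (279402153338881, 16550355197376)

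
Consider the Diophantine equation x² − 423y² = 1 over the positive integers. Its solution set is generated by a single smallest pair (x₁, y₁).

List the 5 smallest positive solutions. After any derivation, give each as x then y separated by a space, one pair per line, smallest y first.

[20; 1,1,3,4,3,1,1,40] for √423; ℓ=8 ⇒ convergent index 7
step 0: (20, 1)  from 20·(1,0) + (0,1)
step 1: (21, 1)  from 1·(20,1) + (1,0)
step 2: (41, 2)  from 1·(21,1) + (20,1)
step 3: (144, 7)  from 3·(41,2) + (21,1)
…
step 6: (2612, 127)  from 1·(1995,97) + (617,30)
step 7: (4607, 224)  from 1·(2612,127) + (1995,97)
(x₁, y₁) = (4607, 224);  4607² − 423·224² = 1 ✓
(4607+224√423)^2 = 42448897 + 2063936√423
(4607+224√423)^3 = 391124132351 + 19017106080√423
(4607+224√423)^4 = 3603817713033217 + 175223613357184√423
(4607+224√423)^5 = 33205576016763929087 + 1614510354455987296√423

4607 224
42448897 2063936
391124132351 19017106080
3603817713033217 175223613357184
33205576016763929087 1614510354455987296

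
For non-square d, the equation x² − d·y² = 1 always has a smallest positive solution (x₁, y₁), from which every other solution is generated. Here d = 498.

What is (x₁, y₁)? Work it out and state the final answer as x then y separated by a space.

√498 = [22; 3,6,22,6,3,44, …], period ℓ=6 (even) → k=5
step 0: (22, 1)  from 22·(1,0) + (0,1)
…
step 2: (424, 19)  from 6·(67,3) + (22,1)
…
step 4: (56794, 2545)  from 6·(9395,421) + (424,19)
step 5: (179777, 8056)  from 3·(56794,2545) + (9395,421)
→ (179777, 8056).  Check: 179777²=32319769729, 498·8056²=32319769728, difference 1.

179777 8056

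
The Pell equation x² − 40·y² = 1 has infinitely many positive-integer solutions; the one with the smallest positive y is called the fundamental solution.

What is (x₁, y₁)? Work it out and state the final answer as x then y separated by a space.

19 3

d=40: √d = [6; 3,12] (ℓ=2, even), read p_1/q_1
i=0: a=6 ⇒ p=6, q=1
i=1: a=3 ⇒ p=19, q=3
fundamental: x₁=19, y₁=3  (since 361 − 40·9 = 1)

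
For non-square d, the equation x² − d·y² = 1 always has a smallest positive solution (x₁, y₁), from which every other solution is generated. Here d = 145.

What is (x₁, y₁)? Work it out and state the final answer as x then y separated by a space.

289 24

d=145: √d = [12; 24] (ℓ=1, odd), read p_1/q_1
k=0  a_k=12  p_k/q_k = 12/1
k=1  a_k=24  p_k/q_k = 289/24
fundamental: x₁=289, y₁=24  (since 83521 − 145·576 = 1)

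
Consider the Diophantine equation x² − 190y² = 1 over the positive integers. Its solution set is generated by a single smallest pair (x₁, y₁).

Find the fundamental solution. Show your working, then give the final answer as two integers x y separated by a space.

[13; 1,3,1,1,1,…,3,1,26] for √190; ℓ=14 ⇒ convergent index 13
k=0  a_k=13  p_k/q_k = 13/1
…
k=2  a_k=3  p_k/q_k = 55/4
…
k=4  a_k=1  p_k/q_k = 124/9
…
k=7  a_k=2  p_k/q_k = 1213/88
k=8  a_k=2  p_k/q_k = 2936/213
k=9  a_k=1  p_k/q_k = 4149/301
…
k=12  a_k=3  p_k/q_k = 40787/2959
k=13  a_k=1  p_k/q_k = 52021/3774
(x₁, y₁) = (52021, 3774);  52021² − 190·3774² = 1 ✓

52021 3774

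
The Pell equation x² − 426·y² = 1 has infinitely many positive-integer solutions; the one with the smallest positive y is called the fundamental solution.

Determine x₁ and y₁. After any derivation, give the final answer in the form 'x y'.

√426 → a₀=20, period (1,1,1,3,2,6,2,3,1,1,1,40); ℓ=12 even so k=11
step 0: (20, 1)  from 20·(1,0) + (0,1)
step 1: (21, 1)  from 1·(20,1) + (1,0)
step 2: (41, 2)  from 1·(21,1) + (20,1)
…
step 4: (227, 11)  from 3·(62,3) + (41,2)
step 5: (516, 25)  from 2·(227,11) + (62,3)
step 6: (3323, 161)  from 6·(516,25) + (227,11)
…
step 8: (24809, 1202)  from 3·(7162,347) + (3323,161)
…
step 10: (56780, 2751)  from 1·(31971,1549) + (24809,1202)
step 11: (88751, 4300)  from 1·(56780,2751) + (31971,1549)
fundamental: x₁=88751, y₁=4300  (since 7876740001 − 426·18490000 = 1)

88751 4300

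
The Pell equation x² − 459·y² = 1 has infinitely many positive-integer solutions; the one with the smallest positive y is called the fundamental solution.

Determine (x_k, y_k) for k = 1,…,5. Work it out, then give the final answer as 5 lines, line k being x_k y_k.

499850 23331
499700044999 23324000700
499550134985000450 23317003499766669
499400269944005249820001 23310008398693414998600
499250449862522498110069999250 23303015396150489970600653331

√459 → a₀=21, period (2,2,1,4,21,4,1,2,2,42); ℓ=10 even so k=9
k=0  a_k=21  p_k/q_k = 21/1
k=1  a_k=2  p_k/q_k = 43/2
…
k=3  a_k=1  p_k/q_k = 150/7
k=4  a_k=4  p_k/q_k = 707/33
k=5  a_k=21  p_k/q_k = 14997/700
k=6  a_k=4  p_k/q_k = 60695/2833
k=7  a_k=1  p_k/q_k = 75692/3533
k=8  a_k=2  p_k/q_k = 212079/9899
k=9  a_k=2  p_k/q_k = 499850/23331
(x₁, y₁) = (499850, 23331);  499850² − 459·23331² = 1 ✓
(499850+23331√459)^2 = 499700044999 + 23324000700√459
(499850+23331√459)^3 = 499550134985000450 + 23317003499766669√459
(499850+23331√459)^4 = 499400269944005249820001 + 23310008398693414998600√459
(499850+23331√459)^5 = 499250449862522498110069999250 + 23303015396150489970600653331√459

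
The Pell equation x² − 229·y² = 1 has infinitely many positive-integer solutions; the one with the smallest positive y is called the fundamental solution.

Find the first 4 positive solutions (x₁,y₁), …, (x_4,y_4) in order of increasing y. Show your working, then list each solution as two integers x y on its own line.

5848201 386460
68402909872801 4520191516920
800067931842043513801 52869977098885735380
9357916158133073035999171201 618388505879356792878585840

d=229: √d = [15; 7,1,1,7,30] (ℓ=5, odd), read p_9/q_9
k=0  a_k=15  p_k/q_k = 15/1
k=1  a_k=7  p_k/q_k = 106/7
k=2  a_k=1  p_k/q_k = 121/8
…
k=4  a_k=7  p_k/q_k = 1710/113
k=5  a_k=30  p_k/q_k = 51527/3405
…
k=7  a_k=1  p_k/q_k = 413926/27353
k=8  a_k=1  p_k/q_k = 776325/51301
k=9  a_k=7  p_k/q_k = 5848201/386460
(x₁, y₁) = (5848201, 386460);  5848201² − 229·386460² = 1 ✓
k=2:  x_2 = 5848201·5848201+229·386460·386460 = 68402909872801,  y_2 = 5848201·386460+386460·5848201 = 4520191516920
k=3:  x_3 = 5848201·68402909872801+229·386460·4520191516920 = 800067931842043513801,  y_3 = 5848201·4520191516920+386460·68402909872801 = 52869977098885735380
k=4:  x_4 = 5848201·800067931842043513801+229·386460·52869977098885735380 = 9357916158133073035999171201,  y_4 = 5848201·52869977098885735380+386460·800067931842043513801 = 618388505879356792878585840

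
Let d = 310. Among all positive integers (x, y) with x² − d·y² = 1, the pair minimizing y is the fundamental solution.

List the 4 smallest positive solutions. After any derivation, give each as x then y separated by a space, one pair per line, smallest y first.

848719 48204
1440647881921 81823301352
2445410459391369679 138889981000287972
4150932639366927117300481 235757131569084991314384

√310 → a₀=17, period (1,1,1,1,5,…,1,1,34); ℓ=16 even so k=15
i=0: a=17 ⇒ p=17, q=1
i=1: a=1 ⇒ p=18, q=1
…
i=3: a=1 ⇒ p=53, q=3
i=4: a=1 ⇒ p=88, q=5
i=5: a=5 ⇒ p=493, q=28
i=6: a=3 ⇒ p=1567, q=89
…
i=8: a=2 ⇒ p=5687, q=323
…
i=10: a=3 ⇒ p=28928, q=1643
i=11: a=5 ⇒ p=152387, q=8655
i=12: a=1 ⇒ p=181315, q=10298
…
i=14: a=1 ⇒ p=515017, q=29251
i=15: a=1 ⇒ p=848719, q=48204
fundamental: x₁=848719, y₁=48204  (since 720323940961 − 310·2323625616 = 1)
(848719+48204√310)^2 = 1440647881921 + 81823301352√310
(848719+48204√310)^3 = 2445410459391369679 + 138889981000287972√310
(848719+48204√310)^4 = 4150932639366927117300481 + 235757131569084991314384√310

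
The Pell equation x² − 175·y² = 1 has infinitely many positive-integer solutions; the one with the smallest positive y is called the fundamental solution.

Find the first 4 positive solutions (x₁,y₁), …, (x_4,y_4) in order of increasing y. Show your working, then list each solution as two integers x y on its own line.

2024 153
8193151 619344
33165873224 2507104359
134255446617601 10148757825888

√175 = [13; 4,2,1,2,4,26, …], period ℓ=6 (even) → k=5
step 0: (13, 1)  from 13·(1,0) + (0,1)
…
step 2: (119, 9)  from 2·(53,4) + (13,1)
…
step 4: (463, 35)  from 2·(172,13) + (119,9)
step 5: (2024, 153)  from 4·(463,35) + (172,13)
(x₁, y₁) = (2024, 153);  2024² − 175·153² = 1 ✓
(2024+153√175)^2 = 8193151 + 619344√175
(2024+153√175)^3 = 33165873224 + 2507104359√175
(2024+153√175)^4 = 134255446617601 + 10148757825888√175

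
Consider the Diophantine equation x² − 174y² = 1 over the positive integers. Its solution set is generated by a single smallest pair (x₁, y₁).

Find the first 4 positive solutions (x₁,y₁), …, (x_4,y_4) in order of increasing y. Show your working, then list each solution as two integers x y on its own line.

1451 110
4210801 319220
12219743051 926376330
35461690123201 2688343790440

d=174: √d = [13; 5,4,5,26] (ℓ=4, even), read p_3/q_3
step 0: (13, 1)  from 13·(1,0) + (0,1)
…
step 2: (277, 21)  from 4·(66,5) + (13,1)
step 3: (1451, 110)  from 5·(277,21) + (66,5)
fundamental: x₁=1451, y₁=110  (since 2105401 − 174·12100 = 1)
(1451+110√174)^2 = 4210801 + 319220√174
(1451+110√174)^3 = 12219743051 + 926376330√174
(1451+110√174)^4 = 35461690123201 + 2688343790440√174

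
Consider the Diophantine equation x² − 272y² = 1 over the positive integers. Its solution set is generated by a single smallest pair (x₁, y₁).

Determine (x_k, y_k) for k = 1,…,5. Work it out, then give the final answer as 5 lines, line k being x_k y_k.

33 2
2177 132
143649 8710
9478657 574728
625447713 37923338

√272 → a₀=16, period (2,32); ℓ=2 even so k=1
i=0: a=16 ⇒ p=16, q=1
i=1: a=2 ⇒ p=33, q=2
→ (33, 2).  Check: 33²=1089, 272·2²=1088, difference 1.
k=2:  x_2 = 33·33+272·2·2 = 2177,  y_2 = 33·2+2·33 = 132
k=3:  x_3 = 33·2177+272·2·132 = 143649,  y_3 = 33·132+2·2177 = 8710
k=4:  x_4 = 33·143649+272·2·8710 = 9478657,  y_4 = 33·8710+2·143649 = 574728
k=5:  x_5 = 33·9478657+272·2·574728 = 625447713,  y_5 = 33·574728+2·9478657 = 37923338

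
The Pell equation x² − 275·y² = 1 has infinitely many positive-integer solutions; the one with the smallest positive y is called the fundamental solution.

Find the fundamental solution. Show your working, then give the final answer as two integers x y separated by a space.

[16; 1,1,2,1,1,32] for √275; ℓ=6 ⇒ convergent index 5
step 0: (16, 1)  from 16·(1,0) + (0,1)
step 1: (17, 1)  from 1·(16,1) + (1,0)
step 2: (33, 2)  from 1·(17,1) + (16,1)
…
step 4: (116, 7)  from 1·(83,5) + (33,2)
step 5: (199, 12)  from 1·(116,7) + (83,5)
fundamental: x₁=199, y₁=12  (since 39601 − 275·144 = 1)

199 12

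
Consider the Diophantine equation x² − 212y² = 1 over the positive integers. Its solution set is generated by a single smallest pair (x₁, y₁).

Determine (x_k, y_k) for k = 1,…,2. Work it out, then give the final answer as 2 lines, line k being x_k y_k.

d=212: √d = [14; 1,1,3,1,1,…,1,1,28] (ℓ=14, even), read p_13/q_13
i=0: a=14 ⇒ p=14, q=1
…
i=4: a=1 ⇒ p=131, q=9
i=5: a=1 ⇒ p=233, q=16
…
i=7: a=6 ⇒ p=2417, q=166
…
i=12: a=1 ⇒ p=37114, q=2549
i=13: a=1 ⇒ p=66249, q=4550
(x₁, y₁) = (66249, 4550);  66249² − 212·4550² = 1 ✓
(x_2, y_2) = (66249·66249 + 212·4550·4550, 66249·4550 + 4550·66249) = (8777860001, 602865900)

66249 4550
8777860001 602865900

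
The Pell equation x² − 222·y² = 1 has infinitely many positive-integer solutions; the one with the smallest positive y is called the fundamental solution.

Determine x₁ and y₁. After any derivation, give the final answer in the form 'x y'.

149 10

√222 = [14; 1,8,1,28, …], period ℓ=4 (even) → k=3
step 0: (14, 1)  from 14·(1,0) + (0,1)
step 1: (15, 1)  from 1·(14,1) + (1,0)
step 2: (134, 9)  from 8·(15,1) + (14,1)
step 3: (149, 10)  from 1·(134,9) + (15,1)
fundamental: x₁=149, y₁=10  (since 22201 − 222·100 = 1)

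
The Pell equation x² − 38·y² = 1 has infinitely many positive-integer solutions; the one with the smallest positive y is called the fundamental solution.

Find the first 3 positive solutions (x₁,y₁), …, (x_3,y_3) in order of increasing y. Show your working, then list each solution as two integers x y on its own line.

37 6
2737 444
202501 32850

d=38: √d = [6; 6,12] (ℓ=2, even), read p_1/q_1
i=0: a=6 ⇒ p=6, q=1
i=1: a=6 ⇒ p=37, q=6
→ (37, 6).  Check: 37²=1369, 38·6²=1368, difference 1.
k=2:  x_2 = 37·37+38·6·6 = 2737,  y_2 = 37·6+6·37 = 444
k=3:  x_3 = 37·2737+38·6·444 = 202501,  y_3 = 37·444+6·2737 = 32850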